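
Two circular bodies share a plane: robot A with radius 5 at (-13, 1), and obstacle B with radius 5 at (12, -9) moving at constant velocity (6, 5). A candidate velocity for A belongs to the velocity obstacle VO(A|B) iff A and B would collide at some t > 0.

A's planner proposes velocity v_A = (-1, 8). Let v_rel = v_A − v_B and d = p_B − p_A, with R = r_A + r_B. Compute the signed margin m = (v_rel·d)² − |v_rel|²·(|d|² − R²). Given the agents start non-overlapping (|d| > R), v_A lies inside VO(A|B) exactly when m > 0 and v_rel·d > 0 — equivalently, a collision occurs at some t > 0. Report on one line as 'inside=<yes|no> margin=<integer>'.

d = (25, -10),  |d|² = 725;  R = 5+5 = 10,  c = 725−10² = 625
v_rel = (-7, 3),  |v_rel|² = 58;  v_rel·d = (-7)·(25) + (3)·(-10) = -205
58·t² + 410·t + 625 = 0  ⇒  m = (-205)² − 58·625 = 5775
m = 5775 > 0,  v_rel·d = -205 < 0  ⇒  outside

inside=no margin=5775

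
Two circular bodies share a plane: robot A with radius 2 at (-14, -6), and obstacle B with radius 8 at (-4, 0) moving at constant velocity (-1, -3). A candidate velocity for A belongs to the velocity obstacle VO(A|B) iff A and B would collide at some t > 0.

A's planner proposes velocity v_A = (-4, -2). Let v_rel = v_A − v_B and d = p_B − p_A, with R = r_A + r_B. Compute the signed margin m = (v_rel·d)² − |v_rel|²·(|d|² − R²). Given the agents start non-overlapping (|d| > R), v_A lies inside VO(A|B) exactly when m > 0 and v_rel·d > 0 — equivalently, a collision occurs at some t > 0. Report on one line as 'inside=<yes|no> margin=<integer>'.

d = (10, 6),  |d|² = 136;  R = 2+8 = 10,  c = 136−10² = 36
v_rel = (-3, 1),  |v_rel|² = 10;  v_rel·d = (-3)·(10) + (1)·(6) = -24
10·t² + 48·t + 36 = 0  ⇒  m = (-24)² − 10·36 = 216
m = 216 > 0,  v_rel·d = -24 < 0  ⇒  outside

inside=no margin=216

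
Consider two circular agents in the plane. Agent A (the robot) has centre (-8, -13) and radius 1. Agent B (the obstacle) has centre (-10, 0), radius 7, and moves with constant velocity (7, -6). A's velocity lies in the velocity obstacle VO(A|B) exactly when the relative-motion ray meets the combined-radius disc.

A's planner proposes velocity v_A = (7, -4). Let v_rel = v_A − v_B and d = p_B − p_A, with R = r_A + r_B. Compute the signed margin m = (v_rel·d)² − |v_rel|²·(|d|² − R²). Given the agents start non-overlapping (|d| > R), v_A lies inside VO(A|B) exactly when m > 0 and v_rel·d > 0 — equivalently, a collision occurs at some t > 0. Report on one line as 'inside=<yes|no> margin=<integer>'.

d = (-2, 13),  |d|² = 173;  R = 1+7 = 8,  c = 173−8² = 109
v_rel = (0, 2),  |v_rel|² = 4;  v_rel·d = (0)·(-2) + (2)·(13) = 26
4·t² − 52·t + 109 = 0  ⇒  m = 26² − 4·109 = 240
m = 240 > 0,  v_rel·d = 26 > 0  ⇒  inside

inside=yes margin=240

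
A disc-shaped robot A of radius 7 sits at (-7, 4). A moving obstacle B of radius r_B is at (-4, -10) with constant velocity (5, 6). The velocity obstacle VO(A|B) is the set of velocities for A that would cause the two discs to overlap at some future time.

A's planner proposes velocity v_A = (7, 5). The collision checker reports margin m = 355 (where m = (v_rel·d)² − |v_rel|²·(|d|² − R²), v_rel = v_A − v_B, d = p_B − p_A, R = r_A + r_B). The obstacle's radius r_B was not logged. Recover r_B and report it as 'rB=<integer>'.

m = 355
d = (3, -14);  v_rel = (2, -1),  |v_rel|² = 5
v_rel×d = (2)·(-14) − (-1)·(3) = -25
since m = R²·5 − (-25)²:  R² = (625 + 355) / 5 = 196
R = √196 = 14  ⇒  r_B = 14 − 7 = 7

rB=7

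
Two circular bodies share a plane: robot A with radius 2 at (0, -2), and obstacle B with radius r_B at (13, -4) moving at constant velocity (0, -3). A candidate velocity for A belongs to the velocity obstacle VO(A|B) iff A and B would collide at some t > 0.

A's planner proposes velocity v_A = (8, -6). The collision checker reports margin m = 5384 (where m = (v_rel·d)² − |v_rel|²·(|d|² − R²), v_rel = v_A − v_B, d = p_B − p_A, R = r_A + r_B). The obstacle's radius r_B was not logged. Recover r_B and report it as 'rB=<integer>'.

m = 5384
d = (13, -2);  v_rel = (8, -3),  |v_rel|² = 73
v_rel×d = (8)·(-2) − (-3)·(13) = 23
since m = R²·73 − 23²:  R² = (529 + 5384) / 73 = 81
R = √81 = 9  ⇒  r_B = 9 − 2 = 7

rB=7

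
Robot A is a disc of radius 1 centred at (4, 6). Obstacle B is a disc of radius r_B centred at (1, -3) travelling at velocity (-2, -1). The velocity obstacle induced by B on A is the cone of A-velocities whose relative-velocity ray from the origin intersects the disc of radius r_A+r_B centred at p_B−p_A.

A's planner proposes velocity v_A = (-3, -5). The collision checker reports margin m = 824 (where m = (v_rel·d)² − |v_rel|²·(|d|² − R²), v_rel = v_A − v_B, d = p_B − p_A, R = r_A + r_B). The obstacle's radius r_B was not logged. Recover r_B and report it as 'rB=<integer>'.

m = 824
d = (-3, -9);  v_rel = (-1, -4),  |v_rel|² = 17
v_rel×d = (-1)·(-9) − (-4)·(-3) = -3
since m = R²·17 − (-3)²:  R² = (9 + 824) / 17 = 49
R = √49 = 7  ⇒  r_B = 7 − 1 = 6

rB=6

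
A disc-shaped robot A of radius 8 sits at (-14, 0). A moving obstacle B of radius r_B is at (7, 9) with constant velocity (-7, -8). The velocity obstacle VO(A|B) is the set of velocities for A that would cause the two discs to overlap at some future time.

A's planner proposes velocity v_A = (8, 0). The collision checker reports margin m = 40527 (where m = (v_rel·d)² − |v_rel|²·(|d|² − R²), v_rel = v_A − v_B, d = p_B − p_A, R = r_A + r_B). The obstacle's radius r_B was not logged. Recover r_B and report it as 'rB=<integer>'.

m = 40527
d = (21, 9);  v_rel = (15, 8),  |v_rel|² = 289
v_rel×d = (15)·(9) − (8)·(21) = -33
since m = R²·289 − (-33)²:  R² = (1089 + 40527) / 289 = 144
R = √144 = 12  ⇒  r_B = 12 − 8 = 4

rB=4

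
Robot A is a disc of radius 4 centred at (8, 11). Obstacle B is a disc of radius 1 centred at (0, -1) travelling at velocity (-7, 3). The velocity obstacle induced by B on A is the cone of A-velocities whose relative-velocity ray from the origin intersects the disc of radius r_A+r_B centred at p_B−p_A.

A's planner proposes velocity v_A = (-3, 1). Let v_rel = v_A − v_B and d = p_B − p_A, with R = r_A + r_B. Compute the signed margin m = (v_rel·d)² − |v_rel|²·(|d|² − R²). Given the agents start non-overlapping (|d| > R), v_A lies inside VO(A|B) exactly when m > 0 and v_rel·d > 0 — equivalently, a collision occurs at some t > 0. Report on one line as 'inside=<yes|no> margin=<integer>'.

d = (-8, -12),  |d|² = 208;  R = 4+1 = 5,  c = 208−5² = 183
v_rel = (4, -2),  |v_rel|² = 20;  v_rel·d = (4)·(-8) + (-2)·(-12) = -8
20·t² + 16·t + 183 = 0  ⇒  m = (-8)² − 20·183 = -3596
m = -3596 < 0,  v_rel·d = -8 < 0  ⇒  outside

inside=no margin=-3596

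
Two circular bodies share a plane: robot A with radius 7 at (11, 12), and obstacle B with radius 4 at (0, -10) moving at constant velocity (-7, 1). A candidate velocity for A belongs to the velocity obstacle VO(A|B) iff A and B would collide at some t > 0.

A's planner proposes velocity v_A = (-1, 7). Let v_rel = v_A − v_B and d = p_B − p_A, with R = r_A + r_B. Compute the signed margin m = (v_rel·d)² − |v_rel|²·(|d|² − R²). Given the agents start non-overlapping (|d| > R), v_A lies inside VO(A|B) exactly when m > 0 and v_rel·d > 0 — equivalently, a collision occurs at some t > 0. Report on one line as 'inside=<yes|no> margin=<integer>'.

d = (-11, -22),  |d|² = 605;  R = 7+4 = 11,  c = 605−11² = 484
v_rel = (6, 6),  |v_rel|² = 72;  v_rel·d = (6)·(-11) + (6)·(-22) = -198
72·t² + 396·t + 484 = 0  ⇒  m = (-198)² − 72·484 = 4356
m = 4356 > 0,  v_rel·d = -198 < 0  ⇒  outside

inside=no margin=4356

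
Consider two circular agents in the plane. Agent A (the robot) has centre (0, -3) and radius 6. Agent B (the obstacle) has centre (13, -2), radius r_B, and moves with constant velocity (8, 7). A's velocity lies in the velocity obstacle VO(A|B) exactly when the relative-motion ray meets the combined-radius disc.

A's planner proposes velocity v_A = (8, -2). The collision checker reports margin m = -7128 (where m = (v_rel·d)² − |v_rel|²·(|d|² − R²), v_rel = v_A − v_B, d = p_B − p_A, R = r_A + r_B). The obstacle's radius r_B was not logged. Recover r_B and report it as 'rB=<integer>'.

m = -7128
d = (13, 1);  v_rel = (0, -9),  |v_rel|² = 81
v_rel×d = (0)·(1) − (-9)·(13) = 117
since m = R²·81 − 117²:  R² = (13689 + -7128) / 81 = 81
R = √81 = 9  ⇒  r_B = 9 − 6 = 3

rB=3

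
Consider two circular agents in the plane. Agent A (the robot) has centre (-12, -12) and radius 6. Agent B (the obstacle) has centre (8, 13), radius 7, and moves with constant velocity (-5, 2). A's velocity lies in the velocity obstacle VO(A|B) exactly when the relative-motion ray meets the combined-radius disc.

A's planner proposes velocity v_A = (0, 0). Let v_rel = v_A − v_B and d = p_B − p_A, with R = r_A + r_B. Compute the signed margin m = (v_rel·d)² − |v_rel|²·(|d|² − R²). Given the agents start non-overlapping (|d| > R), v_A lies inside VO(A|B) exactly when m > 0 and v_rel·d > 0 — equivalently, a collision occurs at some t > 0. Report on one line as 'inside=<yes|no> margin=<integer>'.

d = (20, 25),  |d|² = 1025;  R = 6+7 = 13,  c = 1025−13² = 856
v_rel = (5, -2),  |v_rel|² = 29;  v_rel·d = (5)·(20) + (-2)·(25) = 50
29·t² − 100·t + 856 = 0  ⇒  m = 50² − 29·856 = -22324
m = -22324 < 0,  v_rel·d = 50 > 0  ⇒  outside

inside=no margin=-22324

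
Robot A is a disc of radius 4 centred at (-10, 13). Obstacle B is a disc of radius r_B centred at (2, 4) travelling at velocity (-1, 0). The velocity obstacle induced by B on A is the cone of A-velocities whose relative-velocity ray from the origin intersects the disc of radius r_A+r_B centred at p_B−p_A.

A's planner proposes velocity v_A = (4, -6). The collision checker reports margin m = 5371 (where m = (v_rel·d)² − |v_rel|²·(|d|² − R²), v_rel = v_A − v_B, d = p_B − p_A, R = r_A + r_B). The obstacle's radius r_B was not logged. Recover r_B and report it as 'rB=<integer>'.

m = 5371
d = (12, -9);  v_rel = (5, -6),  |v_rel|² = 61
v_rel×d = (5)·(-9) − (-6)·(12) = 27
since m = R²·61 − 27²:  R² = (729 + 5371) / 61 = 100
R = √100 = 10  ⇒  r_B = 10 − 4 = 6

rB=6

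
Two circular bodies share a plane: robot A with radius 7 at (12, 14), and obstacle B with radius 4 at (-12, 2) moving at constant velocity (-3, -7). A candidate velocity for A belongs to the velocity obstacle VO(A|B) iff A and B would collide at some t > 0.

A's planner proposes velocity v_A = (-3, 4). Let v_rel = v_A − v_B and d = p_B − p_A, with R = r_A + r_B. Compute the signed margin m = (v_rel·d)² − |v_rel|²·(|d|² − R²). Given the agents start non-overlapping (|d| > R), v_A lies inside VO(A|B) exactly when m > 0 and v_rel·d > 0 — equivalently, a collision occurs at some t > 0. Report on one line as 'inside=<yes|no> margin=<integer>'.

d = (-24, -12),  |d|² = 720;  R = 7+4 = 11,  c = 720−11² = 599
v_rel = (0, 11),  |v_rel|² = 121;  v_rel·d = (0)·(-24) + (11)·(-12) = -132
121·t² + 264·t + 599 = 0  ⇒  m = (-132)² − 121·599 = -55055
m = -55055 < 0,  v_rel·d = -132 < 0  ⇒  outside

inside=no margin=-55055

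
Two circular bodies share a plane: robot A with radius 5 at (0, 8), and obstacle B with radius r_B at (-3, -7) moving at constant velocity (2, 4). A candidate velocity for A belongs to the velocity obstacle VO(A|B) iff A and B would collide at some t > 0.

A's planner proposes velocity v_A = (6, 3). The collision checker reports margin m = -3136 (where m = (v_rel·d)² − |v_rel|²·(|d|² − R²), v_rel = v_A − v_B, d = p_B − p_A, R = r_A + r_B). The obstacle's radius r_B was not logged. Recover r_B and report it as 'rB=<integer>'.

m = -3136
d = (-3, -15);  v_rel = (4, -1),  |v_rel|² = 17
v_rel×d = (4)·(-15) − (-1)·(-3) = -63
since m = R²·17 − (-63)²:  R² = (3969 + -3136) / 17 = 49
R = √49 = 7  ⇒  r_B = 7 − 5 = 2

rB=2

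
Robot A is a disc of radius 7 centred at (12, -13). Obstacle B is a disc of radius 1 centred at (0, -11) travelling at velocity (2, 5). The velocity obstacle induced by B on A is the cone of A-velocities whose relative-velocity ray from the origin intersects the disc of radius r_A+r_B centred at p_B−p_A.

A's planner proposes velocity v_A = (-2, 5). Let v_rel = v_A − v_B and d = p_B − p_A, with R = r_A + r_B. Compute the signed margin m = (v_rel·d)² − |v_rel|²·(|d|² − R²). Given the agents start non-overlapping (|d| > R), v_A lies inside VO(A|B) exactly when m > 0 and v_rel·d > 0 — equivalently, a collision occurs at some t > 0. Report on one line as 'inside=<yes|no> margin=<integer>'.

d = (-12, 2),  |d|² = 148;  R = 7+1 = 8,  c = 148−8² = 84
v_rel = (-4, 0),  |v_rel|² = 16;  v_rel·d = (-4)·(-12) + (0)·(2) = 48
16·t² − 96·t + 84 = 0  ⇒  m = 48² − 16·84 = 960
m = 960 > 0,  v_rel·d = 48 > 0  ⇒  inside

inside=yes margin=960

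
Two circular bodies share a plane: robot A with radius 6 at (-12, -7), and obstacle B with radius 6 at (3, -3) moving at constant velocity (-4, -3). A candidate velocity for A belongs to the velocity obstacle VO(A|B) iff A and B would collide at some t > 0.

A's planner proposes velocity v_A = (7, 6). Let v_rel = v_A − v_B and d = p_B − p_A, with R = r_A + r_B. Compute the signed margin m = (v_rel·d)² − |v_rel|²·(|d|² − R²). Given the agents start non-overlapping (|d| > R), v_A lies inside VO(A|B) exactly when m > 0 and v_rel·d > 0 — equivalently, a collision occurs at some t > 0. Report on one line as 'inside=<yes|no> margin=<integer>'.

d = (15, 4),  |d|² = 241;  R = 6+6 = 12,  c = 241−12² = 97
v_rel = (11, 9),  |v_rel|² = 202;  v_rel·d = (11)·(15) + (9)·(4) = 201
202·t² − 402·t + 97 = 0  ⇒  m = 201² − 202·97 = 20807
m = 20807 > 0,  v_rel·d = 201 > 0  ⇒  inside

inside=yes margin=20807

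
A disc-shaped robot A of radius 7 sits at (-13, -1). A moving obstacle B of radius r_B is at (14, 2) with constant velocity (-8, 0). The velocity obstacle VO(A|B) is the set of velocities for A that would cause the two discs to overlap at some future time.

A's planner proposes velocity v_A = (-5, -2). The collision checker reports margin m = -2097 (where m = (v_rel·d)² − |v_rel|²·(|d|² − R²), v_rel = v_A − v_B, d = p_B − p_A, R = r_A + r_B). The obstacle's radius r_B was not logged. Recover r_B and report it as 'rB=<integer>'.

m = -2097
d = (27, 3);  v_rel = (3, -2),  |v_rel|² = 13
v_rel×d = (3)·(3) − (-2)·(27) = 63
since m = R²·13 − 63²:  R² = (3969 + -2097) / 13 = 144
R = √144 = 12  ⇒  r_B = 12 − 7 = 5

rB=5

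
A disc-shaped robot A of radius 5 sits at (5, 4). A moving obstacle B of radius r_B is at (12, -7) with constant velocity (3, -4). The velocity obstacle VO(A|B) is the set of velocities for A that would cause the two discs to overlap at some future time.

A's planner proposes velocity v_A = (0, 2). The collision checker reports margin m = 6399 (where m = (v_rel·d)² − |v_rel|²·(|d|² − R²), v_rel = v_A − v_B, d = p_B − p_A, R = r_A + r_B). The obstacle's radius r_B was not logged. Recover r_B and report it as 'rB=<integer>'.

m = 6399
d = (7, -11);  v_rel = (-3, 6),  |v_rel|² = 45
v_rel×d = (-3)·(-11) − (6)·(7) = -9
since m = R²·45 − (-9)²:  R² = (81 + 6399) / 45 = 144
R = √144 = 12  ⇒  r_B = 12 − 5 = 7

rB=7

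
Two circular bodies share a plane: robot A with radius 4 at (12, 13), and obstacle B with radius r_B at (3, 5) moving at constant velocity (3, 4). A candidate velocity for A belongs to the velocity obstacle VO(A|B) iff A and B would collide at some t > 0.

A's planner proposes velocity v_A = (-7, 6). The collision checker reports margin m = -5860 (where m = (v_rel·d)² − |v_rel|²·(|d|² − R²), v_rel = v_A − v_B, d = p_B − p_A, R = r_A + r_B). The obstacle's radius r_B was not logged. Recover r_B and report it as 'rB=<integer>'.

m = -5860
d = (-9, -8);  v_rel = (-10, 2),  |v_rel|² = 104
v_rel×d = (-10)·(-8) − (2)·(-9) = 98
since m = R²·104 − 98²:  R² = (9604 + -5860) / 104 = 36
R = √36 = 6  ⇒  r_B = 6 − 4 = 2

rB=2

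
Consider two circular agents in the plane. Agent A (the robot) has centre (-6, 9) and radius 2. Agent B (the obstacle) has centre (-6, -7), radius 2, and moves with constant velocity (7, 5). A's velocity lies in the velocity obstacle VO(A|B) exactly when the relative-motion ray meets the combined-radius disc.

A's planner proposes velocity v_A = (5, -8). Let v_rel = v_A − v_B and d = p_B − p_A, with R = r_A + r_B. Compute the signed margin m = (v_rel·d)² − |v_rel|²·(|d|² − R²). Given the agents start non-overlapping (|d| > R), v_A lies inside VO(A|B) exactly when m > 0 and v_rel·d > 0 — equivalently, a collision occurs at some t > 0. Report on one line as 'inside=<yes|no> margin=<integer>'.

d = (0, -16),  |d|² = 256;  R = 2+2 = 4,  c = 256−4² = 240
v_rel = (-2, -13),  |v_rel|² = 173;  v_rel·d = (-2)·(0) + (-13)·(-16) = 208
173·t² − 416·t + 240 = 0  ⇒  m = 208² − 173·240 = 1744
m = 1744 > 0,  v_rel·d = 208 > 0  ⇒  inside

inside=yes margin=1744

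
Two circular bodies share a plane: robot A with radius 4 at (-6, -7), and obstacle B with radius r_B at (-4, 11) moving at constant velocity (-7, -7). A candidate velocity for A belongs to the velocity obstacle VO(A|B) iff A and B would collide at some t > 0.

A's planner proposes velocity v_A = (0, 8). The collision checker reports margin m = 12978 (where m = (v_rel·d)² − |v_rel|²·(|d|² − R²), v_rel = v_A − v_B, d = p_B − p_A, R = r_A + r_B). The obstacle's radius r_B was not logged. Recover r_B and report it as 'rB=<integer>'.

m = 12978
d = (2, 18);  v_rel = (7, 15),  |v_rel|² = 274
v_rel×d = (7)·(18) − (15)·(2) = 96
since m = R²·274 − 96²:  R² = (9216 + 12978) / 274 = 81
R = √81 = 9  ⇒  r_B = 9 − 4 = 5

rB=5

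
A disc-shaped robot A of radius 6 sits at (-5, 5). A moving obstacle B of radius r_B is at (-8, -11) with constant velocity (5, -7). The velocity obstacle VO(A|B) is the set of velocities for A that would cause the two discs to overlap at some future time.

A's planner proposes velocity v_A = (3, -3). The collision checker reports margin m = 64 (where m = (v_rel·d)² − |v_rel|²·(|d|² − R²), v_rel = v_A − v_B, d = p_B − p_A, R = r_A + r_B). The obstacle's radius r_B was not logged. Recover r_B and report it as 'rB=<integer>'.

m = 64
d = (-3, -16);  v_rel = (-2, 4),  |v_rel|² = 20
v_rel×d = (-2)·(-16) − (4)·(-3) = 44
since m = R²·20 − 44²:  R² = (1936 + 64) / 20 = 100
R = √100 = 10  ⇒  r_B = 10 − 6 = 4

rB=4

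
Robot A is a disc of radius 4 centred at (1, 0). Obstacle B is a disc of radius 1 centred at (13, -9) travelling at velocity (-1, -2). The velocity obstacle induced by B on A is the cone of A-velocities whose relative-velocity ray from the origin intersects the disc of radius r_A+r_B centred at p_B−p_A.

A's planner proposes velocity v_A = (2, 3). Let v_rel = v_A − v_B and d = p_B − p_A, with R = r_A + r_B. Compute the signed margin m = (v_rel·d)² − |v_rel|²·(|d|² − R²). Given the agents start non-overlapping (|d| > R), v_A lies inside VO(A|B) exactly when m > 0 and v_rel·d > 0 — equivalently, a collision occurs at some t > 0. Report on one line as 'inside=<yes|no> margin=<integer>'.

d = (12, -9),  |d|² = 225;  R = 4+1 = 5,  c = 225−5² = 200
v_rel = (3, 5),  |v_rel|² = 34;  v_rel·d = (3)·(12) + (5)·(-9) = -9
34·t² + 18·t + 200 = 0  ⇒  m = (-9)² − 34·200 = -6719
m = -6719 < 0,  v_rel·d = -9 < 0  ⇒  outside

inside=no margin=-6719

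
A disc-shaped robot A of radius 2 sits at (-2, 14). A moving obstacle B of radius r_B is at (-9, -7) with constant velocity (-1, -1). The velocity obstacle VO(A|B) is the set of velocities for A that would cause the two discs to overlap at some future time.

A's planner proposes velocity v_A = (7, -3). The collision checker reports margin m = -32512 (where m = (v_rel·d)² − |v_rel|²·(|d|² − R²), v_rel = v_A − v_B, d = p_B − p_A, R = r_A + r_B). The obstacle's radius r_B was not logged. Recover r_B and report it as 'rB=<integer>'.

m = -32512
d = (-7, -21);  v_rel = (8, -2),  |v_rel|² = 68
v_rel×d = (8)·(-21) − (-2)·(-7) = -182
since m = R²·68 − (-182)²:  R² = (33124 + -32512) / 68 = 9
R = √9 = 3  ⇒  r_B = 3 − 2 = 1

rB=1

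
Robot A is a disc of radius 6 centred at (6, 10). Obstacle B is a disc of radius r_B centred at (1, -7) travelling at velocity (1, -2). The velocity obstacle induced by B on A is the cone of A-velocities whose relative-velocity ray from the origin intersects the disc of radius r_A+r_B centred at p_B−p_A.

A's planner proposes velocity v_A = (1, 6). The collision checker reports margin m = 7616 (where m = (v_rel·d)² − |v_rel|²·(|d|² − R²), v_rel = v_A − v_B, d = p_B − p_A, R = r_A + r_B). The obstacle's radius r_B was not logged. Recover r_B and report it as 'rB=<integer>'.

m = 7616
d = (-5, -17);  v_rel = (0, 8),  |v_rel|² = 64
v_rel×d = (0)·(-17) − (8)·(-5) = 40
since m = R²·64 − 40²:  R² = (1600 + 7616) / 64 = 144
R = √144 = 12  ⇒  r_B = 12 − 6 = 6

rB=6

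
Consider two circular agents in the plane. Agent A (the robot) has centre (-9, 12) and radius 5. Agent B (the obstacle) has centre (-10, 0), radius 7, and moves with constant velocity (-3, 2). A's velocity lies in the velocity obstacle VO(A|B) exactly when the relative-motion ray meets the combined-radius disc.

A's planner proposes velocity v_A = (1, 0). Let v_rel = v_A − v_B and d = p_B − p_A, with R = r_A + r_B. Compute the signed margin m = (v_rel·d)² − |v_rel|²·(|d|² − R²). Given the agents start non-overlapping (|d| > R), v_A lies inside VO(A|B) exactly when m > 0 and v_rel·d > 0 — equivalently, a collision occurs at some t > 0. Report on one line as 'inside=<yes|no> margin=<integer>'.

d = (-1, -12),  |d|² = 145;  R = 5+7 = 12,  c = 145−12² = 1
v_rel = (4, -2),  |v_rel|² = 20;  v_rel·d = (4)·(-1) + (-2)·(-12) = 20
20·t² − 40·t + 1 = 0  ⇒  m = 20² − 20·1 = 380
m = 380 > 0,  v_rel·d = 20 > 0  ⇒  inside

inside=yes margin=380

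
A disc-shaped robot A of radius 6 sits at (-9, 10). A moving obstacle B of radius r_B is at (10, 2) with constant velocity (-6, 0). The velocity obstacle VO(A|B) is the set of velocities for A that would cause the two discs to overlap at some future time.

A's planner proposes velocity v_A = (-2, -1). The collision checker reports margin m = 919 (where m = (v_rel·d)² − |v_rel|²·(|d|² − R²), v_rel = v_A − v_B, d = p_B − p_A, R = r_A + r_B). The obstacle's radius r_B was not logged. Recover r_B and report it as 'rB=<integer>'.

m = 919
d = (19, -8);  v_rel = (4, -1),  |v_rel|² = 17
v_rel×d = (4)·(-8) − (-1)·(19) = -13
since m = R²·17 − (-13)²:  R² = (169 + 919) / 17 = 64
R = √64 = 8  ⇒  r_B = 8 − 6 = 2

rB=2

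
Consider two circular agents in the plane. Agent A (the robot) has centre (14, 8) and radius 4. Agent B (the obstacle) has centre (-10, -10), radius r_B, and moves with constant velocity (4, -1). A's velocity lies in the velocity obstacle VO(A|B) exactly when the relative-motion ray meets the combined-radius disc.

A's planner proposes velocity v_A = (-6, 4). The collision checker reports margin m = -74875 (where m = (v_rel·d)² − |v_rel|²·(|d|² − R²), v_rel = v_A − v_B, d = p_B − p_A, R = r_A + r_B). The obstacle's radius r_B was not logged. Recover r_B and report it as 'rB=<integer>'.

m = -74875
d = (-24, -18);  v_rel = (-10, 5),  |v_rel|² = 125
v_rel×d = (-10)·(-18) − (5)·(-24) = 300
since m = R²·125 − 300²:  R² = (90000 + -74875) / 125 = 121
R = √121 = 11  ⇒  r_B = 11 − 4 = 7

rB=7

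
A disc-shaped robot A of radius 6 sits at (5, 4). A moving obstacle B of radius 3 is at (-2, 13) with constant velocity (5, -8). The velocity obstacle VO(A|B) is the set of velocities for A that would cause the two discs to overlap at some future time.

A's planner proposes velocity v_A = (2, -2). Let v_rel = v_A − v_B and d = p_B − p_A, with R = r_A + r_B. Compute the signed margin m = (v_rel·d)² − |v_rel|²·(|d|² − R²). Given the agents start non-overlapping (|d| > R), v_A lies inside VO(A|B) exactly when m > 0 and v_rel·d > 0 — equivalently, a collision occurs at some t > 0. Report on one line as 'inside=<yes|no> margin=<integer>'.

d = (-7, 9),  |d|² = 130;  R = 6+3 = 9,  c = 130−9² = 49
v_rel = (-3, 6),  |v_rel|² = 45;  v_rel·d = (-3)·(-7) + (6)·(9) = 75
45·t² − 150·t + 49 = 0  ⇒  m = 75² − 45·49 = 3420
m = 3420 > 0,  v_rel·d = 75 > 0  ⇒  inside

inside=yes margin=3420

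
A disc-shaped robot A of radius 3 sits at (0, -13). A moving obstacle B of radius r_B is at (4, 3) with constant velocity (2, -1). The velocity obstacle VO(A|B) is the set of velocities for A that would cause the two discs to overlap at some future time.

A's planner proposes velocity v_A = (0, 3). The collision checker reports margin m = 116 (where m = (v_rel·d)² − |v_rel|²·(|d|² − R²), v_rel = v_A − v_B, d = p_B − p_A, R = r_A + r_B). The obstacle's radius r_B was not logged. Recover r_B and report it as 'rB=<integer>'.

m = 116
d = (4, 16);  v_rel = (-2, 4),  |v_rel|² = 20
v_rel×d = (-2)·(16) − (4)·(4) = -48
since m = R²·20 − (-48)²:  R² = (2304 + 116) / 20 = 121
R = √121 = 11  ⇒  r_B = 11 − 3 = 8

rB=8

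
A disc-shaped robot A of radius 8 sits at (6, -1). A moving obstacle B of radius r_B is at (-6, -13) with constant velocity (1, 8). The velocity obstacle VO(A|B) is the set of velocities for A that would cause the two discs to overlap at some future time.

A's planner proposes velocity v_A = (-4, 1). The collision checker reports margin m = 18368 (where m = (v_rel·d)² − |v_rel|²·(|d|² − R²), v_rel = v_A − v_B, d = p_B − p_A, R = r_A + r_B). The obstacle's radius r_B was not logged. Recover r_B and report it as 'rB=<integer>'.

m = 18368
d = (-12, -12);  v_rel = (-5, -7),  |v_rel|² = 74
v_rel×d = (-5)·(-12) − (-7)·(-12) = -24
since m = R²·74 − (-24)²:  R² = (576 + 18368) / 74 = 256
R = √256 = 16  ⇒  r_B = 16 − 8 = 8

rB=8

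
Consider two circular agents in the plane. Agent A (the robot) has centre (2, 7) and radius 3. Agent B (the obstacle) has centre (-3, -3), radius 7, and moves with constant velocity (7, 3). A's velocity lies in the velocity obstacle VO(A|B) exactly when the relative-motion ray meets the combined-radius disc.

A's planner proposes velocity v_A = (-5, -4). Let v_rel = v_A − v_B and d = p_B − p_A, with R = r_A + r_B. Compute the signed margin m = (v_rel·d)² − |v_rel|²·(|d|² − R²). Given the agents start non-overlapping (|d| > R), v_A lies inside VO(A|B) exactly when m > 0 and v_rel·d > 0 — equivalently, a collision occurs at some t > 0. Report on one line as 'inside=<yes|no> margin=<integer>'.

d = (-5, -10),  |d|² = 125;  R = 3+7 = 10,  c = 125−10² = 25
v_rel = (-12, -7),  |v_rel|² = 193;  v_rel·d = (-12)·(-5) + (-7)·(-10) = 130
193·t² − 260·t + 25 = 0  ⇒  m = 130² − 193·25 = 12075
m = 12075 > 0,  v_rel·d = 130 > 0  ⇒  inside

inside=yes margin=12075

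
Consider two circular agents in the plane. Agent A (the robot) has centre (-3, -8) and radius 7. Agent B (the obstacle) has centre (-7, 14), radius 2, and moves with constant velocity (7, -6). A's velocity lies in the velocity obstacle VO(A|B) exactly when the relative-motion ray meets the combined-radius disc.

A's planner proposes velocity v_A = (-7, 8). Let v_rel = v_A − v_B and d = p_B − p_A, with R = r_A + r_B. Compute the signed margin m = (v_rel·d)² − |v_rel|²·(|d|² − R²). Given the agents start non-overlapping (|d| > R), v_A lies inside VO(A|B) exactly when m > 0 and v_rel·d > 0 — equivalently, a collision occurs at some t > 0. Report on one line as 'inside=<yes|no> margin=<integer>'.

d = (-4, 22),  |d|² = 500;  R = 7+2 = 9,  c = 500−9² = 419
v_rel = (-14, 14),  |v_rel|² = 392;  v_rel·d = (-14)·(-4) + (14)·(22) = 364
392·t² − 728·t + 419 = 0  ⇒  m = 364² − 392·419 = -31752
m = -31752 < 0,  v_rel·d = 364 > 0  ⇒  outside

inside=no margin=-31752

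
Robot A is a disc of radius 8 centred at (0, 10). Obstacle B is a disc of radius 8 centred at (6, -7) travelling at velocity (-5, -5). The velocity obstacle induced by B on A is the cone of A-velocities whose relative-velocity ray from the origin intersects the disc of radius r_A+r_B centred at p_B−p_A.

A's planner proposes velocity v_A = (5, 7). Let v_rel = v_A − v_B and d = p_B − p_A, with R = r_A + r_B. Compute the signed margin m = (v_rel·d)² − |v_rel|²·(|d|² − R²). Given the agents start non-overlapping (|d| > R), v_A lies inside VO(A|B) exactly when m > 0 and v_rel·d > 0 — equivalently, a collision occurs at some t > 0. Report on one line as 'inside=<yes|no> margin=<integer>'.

d = (6, -17),  |d|² = 325;  R = 8+8 = 16,  c = 325−16² = 69
v_rel = (10, 12),  |v_rel|² = 244;  v_rel·d = (10)·(6) + (12)·(-17) = -144
244·t² + 288·t + 69 = 0  ⇒  m = (-144)² − 244·69 = 3900
m = 3900 > 0,  v_rel·d = -144 < 0  ⇒  outside

inside=no margin=3900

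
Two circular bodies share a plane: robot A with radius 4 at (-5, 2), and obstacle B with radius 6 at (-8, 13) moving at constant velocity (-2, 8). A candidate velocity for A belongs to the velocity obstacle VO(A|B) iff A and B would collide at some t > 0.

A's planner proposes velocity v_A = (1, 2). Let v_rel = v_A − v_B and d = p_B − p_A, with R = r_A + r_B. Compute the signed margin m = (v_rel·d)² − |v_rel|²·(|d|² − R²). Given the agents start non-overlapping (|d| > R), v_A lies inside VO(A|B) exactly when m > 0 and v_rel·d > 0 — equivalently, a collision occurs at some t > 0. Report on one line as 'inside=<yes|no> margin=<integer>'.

d = (-3, 11),  |d|² = 130;  R = 4+6 = 10,  c = 130−10² = 30
v_rel = (3, -6),  |v_rel|² = 45;  v_rel·d = (3)·(-3) + (-6)·(11) = -75
45·t² + 150·t + 30 = 0  ⇒  m = (-75)² − 45·30 = 4275
m = 4275 > 0,  v_rel·d = -75 < 0  ⇒  outside

inside=no margin=4275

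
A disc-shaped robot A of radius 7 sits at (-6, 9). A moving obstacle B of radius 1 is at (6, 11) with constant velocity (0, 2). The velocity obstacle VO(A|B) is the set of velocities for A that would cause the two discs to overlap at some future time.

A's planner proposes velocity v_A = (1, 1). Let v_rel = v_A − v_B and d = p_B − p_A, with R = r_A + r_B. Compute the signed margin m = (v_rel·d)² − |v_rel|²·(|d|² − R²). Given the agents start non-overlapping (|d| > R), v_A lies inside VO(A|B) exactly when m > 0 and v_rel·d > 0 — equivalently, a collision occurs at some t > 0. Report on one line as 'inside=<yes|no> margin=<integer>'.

d = (12, 2),  |d|² = 148;  R = 7+1 = 8,  c = 148−8² = 84
v_rel = (1, -1),  |v_rel|² = 2;  v_rel·d = (1)·(12) + (-1)·(2) = 10
2·t² − 20·t + 84 = 0  ⇒  m = 10² − 2·84 = -68
m = -68 < 0,  v_rel·d = 10 > 0  ⇒  outside

inside=no margin=-68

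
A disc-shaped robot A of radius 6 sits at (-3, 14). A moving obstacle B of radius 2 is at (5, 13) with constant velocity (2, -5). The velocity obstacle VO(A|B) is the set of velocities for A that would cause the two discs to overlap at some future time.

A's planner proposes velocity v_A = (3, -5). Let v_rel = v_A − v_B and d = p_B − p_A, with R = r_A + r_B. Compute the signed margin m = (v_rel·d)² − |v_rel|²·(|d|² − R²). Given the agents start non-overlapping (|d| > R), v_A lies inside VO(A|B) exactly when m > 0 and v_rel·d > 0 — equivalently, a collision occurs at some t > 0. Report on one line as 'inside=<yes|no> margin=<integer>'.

d = (8, -1),  |d|² = 65;  R = 6+2 = 8,  c = 65−8² = 1
v_rel = (1, 0),  |v_rel|² = 1;  v_rel·d = (1)·(8) + (0)·(-1) = 8
1·t² − 16·t + 1 = 0  ⇒  m = 8² − 1·1 = 63
m = 63 > 0,  v_rel·d = 8 > 0  ⇒  inside

inside=yes margin=63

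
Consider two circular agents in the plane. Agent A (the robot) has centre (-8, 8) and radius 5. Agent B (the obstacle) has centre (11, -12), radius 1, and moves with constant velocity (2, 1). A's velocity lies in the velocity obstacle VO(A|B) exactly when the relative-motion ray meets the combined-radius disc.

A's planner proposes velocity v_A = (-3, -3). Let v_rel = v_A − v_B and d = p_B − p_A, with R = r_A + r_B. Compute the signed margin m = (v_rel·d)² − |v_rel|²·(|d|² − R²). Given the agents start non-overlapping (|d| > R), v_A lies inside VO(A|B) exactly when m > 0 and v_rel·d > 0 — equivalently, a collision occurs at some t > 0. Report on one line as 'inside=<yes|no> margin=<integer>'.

d = (19, -20),  |d|² = 761;  R = 5+1 = 6,  c = 761−6² = 725
v_rel = (-5, -4),  |v_rel|² = 41;  v_rel·d = (-5)·(19) + (-4)·(-20) = -15
41·t² + 30·t + 725 = 0  ⇒  m = (-15)² − 41·725 = -29500
m = -29500 < 0,  v_rel·d = -15 < 0  ⇒  outside

inside=no margin=-29500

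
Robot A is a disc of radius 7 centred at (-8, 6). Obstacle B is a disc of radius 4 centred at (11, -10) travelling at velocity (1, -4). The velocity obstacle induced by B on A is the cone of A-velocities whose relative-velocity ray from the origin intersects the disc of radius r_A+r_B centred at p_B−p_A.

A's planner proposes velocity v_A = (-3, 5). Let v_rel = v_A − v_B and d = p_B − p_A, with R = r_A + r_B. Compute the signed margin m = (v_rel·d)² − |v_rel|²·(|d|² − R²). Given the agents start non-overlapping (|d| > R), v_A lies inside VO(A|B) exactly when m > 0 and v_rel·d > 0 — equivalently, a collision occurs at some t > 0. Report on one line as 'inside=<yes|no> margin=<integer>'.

d = (19, -16),  |d|² = 617;  R = 7+4 = 11,  c = 617−11² = 496
v_rel = (-4, 9),  |v_rel|² = 97;  v_rel·d = (-4)·(19) + (9)·(-16) = -220
97·t² + 440·t + 496 = 0  ⇒  m = (-220)² − 97·496 = 288
m = 288 > 0,  v_rel·d = -220 < 0  ⇒  outside

inside=no margin=288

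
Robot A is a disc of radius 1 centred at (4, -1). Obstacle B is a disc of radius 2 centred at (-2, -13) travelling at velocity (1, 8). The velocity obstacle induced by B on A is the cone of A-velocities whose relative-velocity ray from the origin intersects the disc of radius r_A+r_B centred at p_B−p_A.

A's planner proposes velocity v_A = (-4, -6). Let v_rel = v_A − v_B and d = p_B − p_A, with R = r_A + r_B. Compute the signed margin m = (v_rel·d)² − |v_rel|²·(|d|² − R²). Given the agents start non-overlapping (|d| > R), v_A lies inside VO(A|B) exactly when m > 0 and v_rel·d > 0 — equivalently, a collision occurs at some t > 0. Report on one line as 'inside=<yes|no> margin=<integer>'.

d = (-6, -12),  |d|² = 180;  R = 1+2 = 3,  c = 180−3² = 171
v_rel = (-5, -14),  |v_rel|² = 221;  v_rel·d = (-5)·(-6) + (-14)·(-12) = 198
221·t² − 396·t + 171 = 0  ⇒  m = 198² − 221·171 = 1413
m = 1413 > 0,  v_rel·d = 198 > 0  ⇒  inside

inside=yes margin=1413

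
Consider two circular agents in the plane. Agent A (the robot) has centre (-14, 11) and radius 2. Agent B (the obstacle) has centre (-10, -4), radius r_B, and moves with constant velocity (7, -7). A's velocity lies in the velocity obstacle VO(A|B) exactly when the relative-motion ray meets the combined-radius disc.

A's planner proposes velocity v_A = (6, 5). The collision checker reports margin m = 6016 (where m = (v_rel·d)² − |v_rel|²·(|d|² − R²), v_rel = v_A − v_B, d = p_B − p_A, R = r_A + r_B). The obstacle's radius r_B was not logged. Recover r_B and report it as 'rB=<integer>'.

m = 6016
d = (4, -15);  v_rel = (-1, 12),  |v_rel|² = 145
v_rel×d = (-1)·(-15) − (12)·(4) = -33
since m = R²·145 − (-33)²:  R² = (1089 + 6016) / 145 = 49
R = √49 = 7  ⇒  r_B = 7 − 2 = 5

rB=5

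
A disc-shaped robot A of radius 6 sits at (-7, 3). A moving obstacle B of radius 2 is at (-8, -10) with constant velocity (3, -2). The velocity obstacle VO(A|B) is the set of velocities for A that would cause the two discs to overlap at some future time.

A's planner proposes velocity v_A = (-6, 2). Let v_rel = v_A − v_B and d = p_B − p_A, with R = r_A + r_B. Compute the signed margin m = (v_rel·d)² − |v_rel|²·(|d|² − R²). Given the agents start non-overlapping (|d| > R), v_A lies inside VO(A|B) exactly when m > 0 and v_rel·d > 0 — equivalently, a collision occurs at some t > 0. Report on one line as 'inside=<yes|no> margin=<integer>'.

d = (-1, -13),  |d|² = 170;  R = 6+2 = 8,  c = 170−8² = 106
v_rel = (-9, 4),  |v_rel|² = 97;  v_rel·d = (-9)·(-1) + (4)·(-13) = -43
97·t² + 86·t + 106 = 0  ⇒  m = (-43)² − 97·106 = -8433
m = -8433 < 0,  v_rel·d = -43 < 0  ⇒  outside

inside=no margin=-8433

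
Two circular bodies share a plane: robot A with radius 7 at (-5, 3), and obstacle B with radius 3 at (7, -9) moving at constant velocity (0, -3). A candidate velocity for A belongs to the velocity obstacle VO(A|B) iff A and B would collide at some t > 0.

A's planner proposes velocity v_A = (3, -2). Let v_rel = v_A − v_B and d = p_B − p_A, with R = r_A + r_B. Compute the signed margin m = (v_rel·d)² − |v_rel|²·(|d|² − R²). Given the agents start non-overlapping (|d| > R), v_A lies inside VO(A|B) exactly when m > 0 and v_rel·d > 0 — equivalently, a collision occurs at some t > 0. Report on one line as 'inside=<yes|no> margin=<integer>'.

d = (12, -12),  |d|² = 288;  R = 7+3 = 10,  c = 288−10² = 188
v_rel = (3, 1),  |v_rel|² = 10;  v_rel·d = (3)·(12) + (1)·(-12) = 24
10·t² − 48·t + 188 = 0  ⇒  m = 24² − 10·188 = -1304
m = -1304 < 0,  v_rel·d = 24 > 0  ⇒  outside

inside=no margin=-1304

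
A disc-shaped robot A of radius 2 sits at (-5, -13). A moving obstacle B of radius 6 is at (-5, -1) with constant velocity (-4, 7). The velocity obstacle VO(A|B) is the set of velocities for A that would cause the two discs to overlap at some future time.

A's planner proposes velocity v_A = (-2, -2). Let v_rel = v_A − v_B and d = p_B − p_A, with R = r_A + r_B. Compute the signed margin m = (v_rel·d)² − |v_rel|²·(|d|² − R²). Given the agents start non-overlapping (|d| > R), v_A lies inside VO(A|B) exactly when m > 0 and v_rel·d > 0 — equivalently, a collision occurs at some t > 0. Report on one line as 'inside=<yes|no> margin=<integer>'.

d = (0, 12),  |d|² = 144;  R = 2+6 = 8,  c = 144−8² = 80
v_rel = (2, -9),  |v_rel|² = 85;  v_rel·d = (2)·(0) + (-9)·(12) = -108
85·t² + 216·t + 80 = 0  ⇒  m = (-108)² − 85·80 = 4864
m = 4864 > 0,  v_rel·d = -108 < 0  ⇒  outside

inside=no margin=4864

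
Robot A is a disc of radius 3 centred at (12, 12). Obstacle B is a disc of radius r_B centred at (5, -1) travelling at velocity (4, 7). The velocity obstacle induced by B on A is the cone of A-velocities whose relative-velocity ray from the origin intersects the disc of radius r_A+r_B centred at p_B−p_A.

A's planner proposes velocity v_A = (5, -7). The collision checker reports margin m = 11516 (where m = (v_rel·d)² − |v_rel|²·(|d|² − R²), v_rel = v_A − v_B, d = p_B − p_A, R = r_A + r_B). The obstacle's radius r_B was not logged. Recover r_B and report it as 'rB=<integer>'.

m = 11516
d = (-7, -13);  v_rel = (1, -14),  |v_rel|² = 197
v_rel×d = (1)·(-13) − (-14)·(-7) = -111
since m = R²·197 − (-111)²:  R² = (12321 + 11516) / 197 = 121
R = √121 = 11  ⇒  r_B = 11 − 3 = 8

rB=8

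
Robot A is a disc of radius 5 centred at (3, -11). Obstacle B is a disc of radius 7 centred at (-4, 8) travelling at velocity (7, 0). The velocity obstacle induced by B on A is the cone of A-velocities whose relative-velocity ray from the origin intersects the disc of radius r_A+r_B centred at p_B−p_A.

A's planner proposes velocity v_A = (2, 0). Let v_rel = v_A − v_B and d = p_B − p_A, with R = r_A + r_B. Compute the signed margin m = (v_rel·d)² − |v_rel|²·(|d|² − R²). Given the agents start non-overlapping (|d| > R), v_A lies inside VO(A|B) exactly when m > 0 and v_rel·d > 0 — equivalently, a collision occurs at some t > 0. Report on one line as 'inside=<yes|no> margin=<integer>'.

d = (-7, 19),  |d|² = 410;  R = 5+7 = 12,  c = 410−12² = 266
v_rel = (-5, 0),  |v_rel|² = 25;  v_rel·d = (-5)·(-7) + (0)·(19) = 35
25·t² − 70·t + 266 = 0  ⇒  m = 35² − 25·266 = -5425
m = -5425 < 0,  v_rel·d = 35 > 0  ⇒  outside

inside=no margin=-5425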